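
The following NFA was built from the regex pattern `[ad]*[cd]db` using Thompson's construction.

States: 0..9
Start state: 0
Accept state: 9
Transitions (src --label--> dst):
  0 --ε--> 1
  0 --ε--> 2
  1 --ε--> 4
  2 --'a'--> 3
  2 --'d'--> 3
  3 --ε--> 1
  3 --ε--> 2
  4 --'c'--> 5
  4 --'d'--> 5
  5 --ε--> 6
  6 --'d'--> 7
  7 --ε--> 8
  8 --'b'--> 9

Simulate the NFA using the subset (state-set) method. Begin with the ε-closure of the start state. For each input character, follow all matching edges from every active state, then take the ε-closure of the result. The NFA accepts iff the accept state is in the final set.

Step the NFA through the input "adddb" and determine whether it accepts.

Answer: ACCEPT

Derivation:
S₀ = ε-closure({0}) = {0,1,2,4}
'a' @ 1: {1,2,3,4}
'd' @ 2: {1,2,3,4,5,6}
'd' @ 3: {1,2,3,4,5,6,7,8}
'd' @ 4: {1,2,3,4,5,6,7,8}
'b' @ 5: {9}  [accepting]
after full input: {9}  (accept=9 in)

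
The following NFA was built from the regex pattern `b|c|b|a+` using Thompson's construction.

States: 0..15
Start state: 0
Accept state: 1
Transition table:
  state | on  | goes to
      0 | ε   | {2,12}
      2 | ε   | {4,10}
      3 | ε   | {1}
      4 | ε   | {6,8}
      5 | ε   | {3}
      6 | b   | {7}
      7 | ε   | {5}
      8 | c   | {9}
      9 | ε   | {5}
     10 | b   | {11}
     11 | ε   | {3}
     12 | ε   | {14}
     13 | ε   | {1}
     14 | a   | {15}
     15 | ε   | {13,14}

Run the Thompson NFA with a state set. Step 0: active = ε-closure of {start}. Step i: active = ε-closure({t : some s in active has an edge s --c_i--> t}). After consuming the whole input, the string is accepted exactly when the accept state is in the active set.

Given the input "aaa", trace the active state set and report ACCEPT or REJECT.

Answer: ACCEPT

Steps:
initial (ε-close {0}): {0,2,4,6,8,10,12,14}
'a' @ 1: {1,13,14,15}  ✓accept
'a' @ 2: {1,13,14,15}  ✓accept
'a' @ 3: {1,13,14,15}  ✓accept
after full input: {1,13,14,15}  (accept=1 in)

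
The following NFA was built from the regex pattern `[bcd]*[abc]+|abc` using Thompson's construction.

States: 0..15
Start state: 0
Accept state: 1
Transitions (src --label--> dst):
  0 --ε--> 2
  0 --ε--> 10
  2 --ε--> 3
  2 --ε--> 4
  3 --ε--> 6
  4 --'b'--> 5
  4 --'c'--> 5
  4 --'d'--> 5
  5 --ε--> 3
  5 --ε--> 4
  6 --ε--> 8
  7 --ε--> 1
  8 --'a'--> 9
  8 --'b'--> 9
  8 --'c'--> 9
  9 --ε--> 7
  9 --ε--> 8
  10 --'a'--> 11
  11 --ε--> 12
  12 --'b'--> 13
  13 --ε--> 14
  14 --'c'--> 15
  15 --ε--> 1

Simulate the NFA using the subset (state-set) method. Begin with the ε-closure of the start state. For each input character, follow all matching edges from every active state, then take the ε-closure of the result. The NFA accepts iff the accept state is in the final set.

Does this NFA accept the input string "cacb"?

initial (ε-close {0}): {0,2,3,4,6,8,10}
'c' @ 1: {1,3,4,5,6,7,8,9}  [accepting]
'a' @ 2: {1,7,8,9}  [accepting]
'c' @ 3: {1,7,8,9}  [accepting]
'b' @ 4: {1,7,8,9}  [accepting]
final: {1,7,8,9}; accept 1 in set

Answer: ACCEPT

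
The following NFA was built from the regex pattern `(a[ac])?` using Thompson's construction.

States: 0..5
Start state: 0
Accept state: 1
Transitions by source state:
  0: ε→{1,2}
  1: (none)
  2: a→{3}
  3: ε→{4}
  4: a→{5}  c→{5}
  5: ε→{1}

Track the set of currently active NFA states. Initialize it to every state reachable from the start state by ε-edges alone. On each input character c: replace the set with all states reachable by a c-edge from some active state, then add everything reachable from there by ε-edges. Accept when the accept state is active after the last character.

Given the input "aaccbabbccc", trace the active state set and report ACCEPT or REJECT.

S₀ = ε-closure({0}) = {0,1,2}
'a' @ 1: {3,4}
'a' @ 2: {1,5}  [accepting]
'c' @ 3: {}  — dead — no transitions
rest 'cbabbccc' ignored (set empty)
after full input: {}  (accept=1 not in)

Answer: REJECT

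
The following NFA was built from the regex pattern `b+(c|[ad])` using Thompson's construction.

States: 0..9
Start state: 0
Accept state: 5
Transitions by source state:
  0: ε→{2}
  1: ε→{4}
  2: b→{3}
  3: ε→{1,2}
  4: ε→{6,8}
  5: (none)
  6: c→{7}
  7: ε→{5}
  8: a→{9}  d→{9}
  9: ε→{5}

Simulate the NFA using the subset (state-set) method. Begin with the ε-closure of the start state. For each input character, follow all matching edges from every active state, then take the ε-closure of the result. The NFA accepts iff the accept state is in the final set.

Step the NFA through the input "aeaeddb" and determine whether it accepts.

Answer: REJECT

Derivation:
S₀ = ε-closure({0}) = {0,2}
'a' @ 1: {}  — state set empty
rest 'eaeddb' ignored (set empty)
final: {}; accept 5 not in set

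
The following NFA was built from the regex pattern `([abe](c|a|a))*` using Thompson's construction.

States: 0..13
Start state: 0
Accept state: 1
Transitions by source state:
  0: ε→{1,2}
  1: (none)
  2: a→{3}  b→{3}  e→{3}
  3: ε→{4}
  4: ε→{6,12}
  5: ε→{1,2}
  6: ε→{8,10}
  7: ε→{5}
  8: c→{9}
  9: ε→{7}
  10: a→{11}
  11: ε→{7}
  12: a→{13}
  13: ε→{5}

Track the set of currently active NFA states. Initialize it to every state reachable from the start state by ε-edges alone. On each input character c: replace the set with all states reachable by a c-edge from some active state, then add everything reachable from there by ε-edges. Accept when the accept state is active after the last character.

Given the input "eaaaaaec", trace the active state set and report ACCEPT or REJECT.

start: ε-closure({0}) = {0,1,2}
'e' @ 1: {3,4,6,8,10,12}
'a' @ 2: {1,2,5,7,11,13}  ✓accept
'a' @ 3: {3,4,6,8,10,12}
'a' @ 4: {1,2,5,7,11,13}  ✓accept
'a' @ 5: {3,4,6,8,10,12}
'a' @ 6: {1,2,5,7,11,13}  ✓accept
'e' @ 7: {3,4,6,8,10,12}
'c' @ 8: {1,2,5,7,9}  ✓accept
final: {1,2,5,7,9}; accept 1 in set

Answer: ACCEPT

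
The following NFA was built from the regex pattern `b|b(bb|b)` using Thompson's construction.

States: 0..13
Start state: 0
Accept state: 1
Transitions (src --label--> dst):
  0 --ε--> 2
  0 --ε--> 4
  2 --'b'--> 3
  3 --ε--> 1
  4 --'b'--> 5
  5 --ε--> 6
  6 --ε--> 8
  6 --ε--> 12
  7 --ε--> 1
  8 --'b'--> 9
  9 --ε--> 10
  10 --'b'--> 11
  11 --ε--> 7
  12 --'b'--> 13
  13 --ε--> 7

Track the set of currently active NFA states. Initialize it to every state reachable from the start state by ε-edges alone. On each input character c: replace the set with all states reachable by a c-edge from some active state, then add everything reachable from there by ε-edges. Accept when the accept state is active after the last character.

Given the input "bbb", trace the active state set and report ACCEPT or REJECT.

Answer: ACCEPT

Derivation:
S₀ = ε-closure({0}) = {0,2,4}
'b' @ 1: {1,3,5,6,8,12}  [accepting]
'b' @ 2: {1,7,9,10,13}  [accepting]
'b' @ 3: {1,7,11}  [accepting]
final: {1,7,11}; accept 1 in set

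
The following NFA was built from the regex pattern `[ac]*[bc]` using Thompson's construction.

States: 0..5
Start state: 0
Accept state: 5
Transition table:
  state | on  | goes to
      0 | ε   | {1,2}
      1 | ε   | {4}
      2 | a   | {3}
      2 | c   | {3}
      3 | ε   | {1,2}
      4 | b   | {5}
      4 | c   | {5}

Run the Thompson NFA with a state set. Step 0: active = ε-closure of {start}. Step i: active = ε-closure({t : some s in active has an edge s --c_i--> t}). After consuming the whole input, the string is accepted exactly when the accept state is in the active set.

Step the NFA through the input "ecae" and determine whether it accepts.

Answer: REJECT

Steps:
S₀ = ε-closure({0}) = {0,1,2,4}
'e' @ 1: {}  — state set empty
rest 'cae' ignored (set empty)
end set {} — state 5 not in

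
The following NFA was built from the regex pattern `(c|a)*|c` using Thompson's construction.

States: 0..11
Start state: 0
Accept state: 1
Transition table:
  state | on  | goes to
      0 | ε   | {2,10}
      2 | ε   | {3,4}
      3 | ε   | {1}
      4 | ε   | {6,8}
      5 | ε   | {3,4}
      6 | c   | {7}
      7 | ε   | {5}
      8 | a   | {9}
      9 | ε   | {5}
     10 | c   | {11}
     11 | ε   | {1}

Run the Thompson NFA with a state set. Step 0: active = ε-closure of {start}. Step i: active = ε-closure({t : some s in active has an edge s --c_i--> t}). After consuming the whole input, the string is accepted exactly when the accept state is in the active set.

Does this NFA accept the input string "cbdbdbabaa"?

Answer: REJECT

Derivation:
initial (ε-close {0}): {0,1,2,3,4,6,8,10}
'c' @ 1: {1,3,4,5,6,7,8,11}  (accept∈set)
'b' @ 2: {}  — dead — no transitions
rest 'dbdbabaa' ignored (set empty)
end set {} — state 1 not in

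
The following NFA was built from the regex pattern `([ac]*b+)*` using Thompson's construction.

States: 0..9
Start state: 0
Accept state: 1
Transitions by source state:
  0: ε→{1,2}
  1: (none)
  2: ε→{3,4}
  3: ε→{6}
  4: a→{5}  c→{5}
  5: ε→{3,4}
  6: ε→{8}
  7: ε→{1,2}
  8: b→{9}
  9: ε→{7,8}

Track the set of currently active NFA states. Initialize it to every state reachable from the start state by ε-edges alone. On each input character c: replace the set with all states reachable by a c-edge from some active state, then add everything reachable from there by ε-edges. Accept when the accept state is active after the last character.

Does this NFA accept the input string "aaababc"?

S₀ = ε-closure({0}) = {0,1,2,3,4,6,8}
'a' @ 1: {3,4,5,6,8}
'a' @ 2: {3,4,5,6,8}
'a' @ 3: {3,4,5,6,8}
'b' @ 4: {1,2,3,4,6,7,8,9}  ✓accept
'a' @ 5: {3,4,5,6,8}
'b' @ 6: {1,2,3,4,6,7,8,9}  ✓accept
'c' @ 7: {3,4,5,6,8}
final: {3,4,5,6,8}; accept 1 not in set

Answer: REJECT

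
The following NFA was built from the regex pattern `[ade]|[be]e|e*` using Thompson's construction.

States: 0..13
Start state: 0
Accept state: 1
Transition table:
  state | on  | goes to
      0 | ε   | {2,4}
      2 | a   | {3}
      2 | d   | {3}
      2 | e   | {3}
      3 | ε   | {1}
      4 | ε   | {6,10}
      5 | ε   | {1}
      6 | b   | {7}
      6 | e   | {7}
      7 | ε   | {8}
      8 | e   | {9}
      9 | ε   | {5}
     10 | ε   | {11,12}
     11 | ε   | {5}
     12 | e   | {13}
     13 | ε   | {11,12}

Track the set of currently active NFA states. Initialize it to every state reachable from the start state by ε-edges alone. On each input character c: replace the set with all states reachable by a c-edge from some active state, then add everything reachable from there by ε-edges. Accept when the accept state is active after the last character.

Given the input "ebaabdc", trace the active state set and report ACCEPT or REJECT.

initial (ε-close {0}): {0,1,2,4,5,6,10,11,12}
'e' @ 1: {1,3,5,7,8,11,12,13}  ✓accept
'b' @ 2: {}  — state set empty
rest 'aabdc' ignored (set empty)
final: {}; accept 1 not in set

Answer: REJECT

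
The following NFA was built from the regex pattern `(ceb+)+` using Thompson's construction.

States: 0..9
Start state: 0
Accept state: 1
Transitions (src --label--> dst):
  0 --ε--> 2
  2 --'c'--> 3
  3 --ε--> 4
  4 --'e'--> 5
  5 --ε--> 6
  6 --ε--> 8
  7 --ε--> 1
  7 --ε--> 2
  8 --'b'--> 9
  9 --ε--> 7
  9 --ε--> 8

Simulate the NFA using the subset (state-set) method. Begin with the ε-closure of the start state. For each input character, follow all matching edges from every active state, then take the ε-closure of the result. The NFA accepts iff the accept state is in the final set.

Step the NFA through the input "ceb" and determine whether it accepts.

Answer: ACCEPT

Steps:
start: ε-closure({0}) = {0,2}
'c' @ 1: {3,4}
'e' @ 2: {5,6,8}
'b' @ 3: {1,2,7,8,9}  (accept∈set)
final: {1,2,7,8,9}; accept 1 in set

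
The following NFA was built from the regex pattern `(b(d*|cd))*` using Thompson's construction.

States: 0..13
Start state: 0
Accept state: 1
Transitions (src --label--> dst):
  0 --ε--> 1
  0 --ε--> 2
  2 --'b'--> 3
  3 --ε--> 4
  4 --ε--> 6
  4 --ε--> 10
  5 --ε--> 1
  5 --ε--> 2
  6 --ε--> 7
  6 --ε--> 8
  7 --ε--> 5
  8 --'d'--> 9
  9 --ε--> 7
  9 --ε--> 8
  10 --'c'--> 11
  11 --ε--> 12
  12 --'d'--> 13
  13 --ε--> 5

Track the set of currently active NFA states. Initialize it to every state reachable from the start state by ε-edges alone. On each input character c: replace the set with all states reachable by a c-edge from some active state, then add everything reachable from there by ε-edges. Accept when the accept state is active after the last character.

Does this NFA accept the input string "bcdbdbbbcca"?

Answer: REJECT

Trace:
initial (ε-close {0}): {0,1,2}
'b' @ 1: {1,2,3,4,5,6,7,8,10}  [accepting]
'c' @ 2: {11,12}
'd' @ 3: {1,2,5,13}  [accepting]
'b' @ 4: {1,2,3,4,5,6,7,8,10}  [accepting]
'd' @ 5: {1,2,5,7,8,9}  [accepting]
'b' @ 6: {1,2,3,4,5,6,7,8,10}  [accepting]
'b' @ 7: {1,2,3,4,5,6,7,8,10}  [accepting]
'b' @ 8: {1,2,3,4,5,6,7,8,10}  [accepting]
'c' @ 9: {11,12}
'c' @ 10: {}  — no active states
rest 'a' ignored (set empty)
end set {} — state 1 not in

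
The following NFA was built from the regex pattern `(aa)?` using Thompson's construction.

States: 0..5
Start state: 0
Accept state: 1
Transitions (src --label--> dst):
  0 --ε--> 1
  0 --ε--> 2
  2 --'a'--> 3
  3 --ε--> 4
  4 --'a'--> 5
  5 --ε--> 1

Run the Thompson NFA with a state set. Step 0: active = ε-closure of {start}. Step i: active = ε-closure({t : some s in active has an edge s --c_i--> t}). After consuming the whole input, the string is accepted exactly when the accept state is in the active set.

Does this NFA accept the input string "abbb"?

Answer: REJECT

Trace:
start: ε-closure({0}) = {0,1,2}
'a' @ 1: {3,4}
'b' @ 2: {}  — dead — no transitions
rest 'bb' ignored (set empty)
after full input: {}  (accept=1 not in)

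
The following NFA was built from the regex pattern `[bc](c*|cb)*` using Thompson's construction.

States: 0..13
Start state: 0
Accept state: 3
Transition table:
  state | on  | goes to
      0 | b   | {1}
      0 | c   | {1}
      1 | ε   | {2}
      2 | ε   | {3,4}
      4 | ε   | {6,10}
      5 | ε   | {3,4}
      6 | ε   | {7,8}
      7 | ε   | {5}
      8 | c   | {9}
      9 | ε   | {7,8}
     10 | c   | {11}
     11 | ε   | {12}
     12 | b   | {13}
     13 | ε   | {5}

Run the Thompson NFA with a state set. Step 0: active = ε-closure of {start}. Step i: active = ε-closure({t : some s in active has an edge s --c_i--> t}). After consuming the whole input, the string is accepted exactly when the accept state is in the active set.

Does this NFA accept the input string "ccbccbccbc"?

Answer: ACCEPT

Derivation:
S₀ = ε-closure({0}) = {0}
'c' @ 1: {1,2,3,4,5,6,7,8,10}  (accept∈set)
'c' @ 2: {3,4,5,6,7,8,9,10,11,12}  (accept∈set)
'b' @ 3: {3,4,5,6,7,8,10,13}  (accept∈set)
'c' @ 4: {3,4,5,6,7,8,9,10,11,12}  (accept∈set)
'c' @ 5: {3,4,5,6,7,8,9,10,11,12}  (accept∈set)
'b' @ 6: {3,4,5,6,7,8,10,13}  (accept∈set)
'c' @ 7: {3,4,5,6,7,8,9,10,11,12}  (accept∈set)
'c' @ 8: {3,4,5,6,7,8,9,10,11,12}  (accept∈set)
'b' @ 9: {3,4,5,6,7,8,10,13}  (accept∈set)
'c' @ 10: {3,4,5,6,7,8,9,10,11,12}  (accept∈set)
after full input: {3,4,5,6,7,8,9,10,11,12}  (accept=3 in)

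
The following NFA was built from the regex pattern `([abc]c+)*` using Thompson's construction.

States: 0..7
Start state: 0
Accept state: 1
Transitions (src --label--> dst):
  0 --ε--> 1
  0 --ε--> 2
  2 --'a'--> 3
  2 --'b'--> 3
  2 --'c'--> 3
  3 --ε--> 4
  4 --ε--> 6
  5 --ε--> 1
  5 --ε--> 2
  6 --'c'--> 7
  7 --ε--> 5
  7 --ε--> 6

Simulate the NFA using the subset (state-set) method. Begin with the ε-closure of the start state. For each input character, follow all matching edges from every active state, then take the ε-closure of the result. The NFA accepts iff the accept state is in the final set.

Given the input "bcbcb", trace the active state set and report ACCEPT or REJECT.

Answer: REJECT

Trace:
S₀ = ε-closure({0}) = {0,1,2}
'b' @ 1: {3,4,6}
'c' @ 2: {1,2,5,6,7}  [accepting]
'b' @ 3: {3,4,6}
'c' @ 4: {1,2,5,6,7}  [accepting]
'b' @ 5: {3,4,6}
final: {3,4,6}; accept 1 not in set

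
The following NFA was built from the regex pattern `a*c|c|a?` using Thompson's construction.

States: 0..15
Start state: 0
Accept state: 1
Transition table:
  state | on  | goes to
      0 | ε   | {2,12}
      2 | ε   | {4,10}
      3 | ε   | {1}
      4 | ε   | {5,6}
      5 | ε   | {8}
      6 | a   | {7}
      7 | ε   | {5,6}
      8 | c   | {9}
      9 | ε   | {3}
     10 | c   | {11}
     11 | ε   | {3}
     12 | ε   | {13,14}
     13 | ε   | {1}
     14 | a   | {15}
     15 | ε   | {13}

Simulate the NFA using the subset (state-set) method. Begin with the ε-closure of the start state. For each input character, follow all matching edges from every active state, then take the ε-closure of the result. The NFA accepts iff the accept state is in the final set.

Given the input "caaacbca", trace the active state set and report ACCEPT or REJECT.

start: ε-closure({0}) = {0,1,2,4,5,6,8,10,12,13,14}
'c' @ 1: {1,3,9,11}  ✓accept
'a' @ 2: {}  — no active states
rest 'aacbca' ignored (set empty)
final: {}; accept 1 not in set

Answer: REJECT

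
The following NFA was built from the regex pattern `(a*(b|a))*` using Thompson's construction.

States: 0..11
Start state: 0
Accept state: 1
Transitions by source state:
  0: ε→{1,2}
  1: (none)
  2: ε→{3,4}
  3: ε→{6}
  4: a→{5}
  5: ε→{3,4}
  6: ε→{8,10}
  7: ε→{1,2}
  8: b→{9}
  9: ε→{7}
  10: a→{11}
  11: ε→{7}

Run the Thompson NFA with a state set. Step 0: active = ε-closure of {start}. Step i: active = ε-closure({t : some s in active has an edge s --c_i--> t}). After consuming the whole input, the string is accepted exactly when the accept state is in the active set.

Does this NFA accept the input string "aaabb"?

Answer: ACCEPT

Steps:
start: ε-closure({0}) = {0,1,2,3,4,6,8,10}
'a' @ 1: {1,2,3,4,5,6,7,8,10,11}  ✓accept
'a' @ 2: {1,2,3,4,5,6,7,8,10,11}  ✓accept
'a' @ 3: {1,2,3,4,5,6,7,8,10,11}  ✓accept
'b' @ 4: {1,2,3,4,6,7,8,9,10}  ✓accept
'b' @ 5: {1,2,3,4,6,7,8,9,10}  ✓accept
final: {1,2,3,4,6,7,8,9,10}; accept 1 in set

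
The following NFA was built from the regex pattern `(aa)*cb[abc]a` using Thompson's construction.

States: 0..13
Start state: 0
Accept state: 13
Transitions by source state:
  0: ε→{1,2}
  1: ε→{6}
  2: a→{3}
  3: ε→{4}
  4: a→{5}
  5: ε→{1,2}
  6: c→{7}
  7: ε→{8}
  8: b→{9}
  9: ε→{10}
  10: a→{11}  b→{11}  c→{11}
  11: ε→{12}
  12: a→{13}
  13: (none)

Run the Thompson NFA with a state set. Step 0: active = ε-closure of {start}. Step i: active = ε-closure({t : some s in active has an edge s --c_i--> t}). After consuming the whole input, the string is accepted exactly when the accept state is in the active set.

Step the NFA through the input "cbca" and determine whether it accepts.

Answer: ACCEPT

Steps:
S₀ = ε-closure({0}) = {0,1,2,6}
'c' @ 1: {7,8}
'b' @ 2: {9,10}
'c' @ 3: {11,12}
'a' @ 4: {13}  ✓accept
final: {13}; accept 13 in set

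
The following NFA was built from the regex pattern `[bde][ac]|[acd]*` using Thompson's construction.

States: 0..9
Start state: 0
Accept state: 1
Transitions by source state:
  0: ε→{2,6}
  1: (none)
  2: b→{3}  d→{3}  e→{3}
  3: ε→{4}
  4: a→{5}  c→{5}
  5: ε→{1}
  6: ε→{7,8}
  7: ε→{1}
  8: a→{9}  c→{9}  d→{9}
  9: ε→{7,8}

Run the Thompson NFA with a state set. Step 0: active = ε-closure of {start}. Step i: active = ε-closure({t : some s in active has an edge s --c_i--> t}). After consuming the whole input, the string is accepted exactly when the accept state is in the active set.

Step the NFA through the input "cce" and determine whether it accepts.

Answer: REJECT

Trace:
start: ε-closure({0}) = {0,1,2,6,7,8}
'c' @ 1: {1,7,8,9}  ✓accept
'c' @ 2: {1,7,8,9}  ✓accept
'e' @ 3: {}  — dead — no transitions
final: {}; accept 1 not in set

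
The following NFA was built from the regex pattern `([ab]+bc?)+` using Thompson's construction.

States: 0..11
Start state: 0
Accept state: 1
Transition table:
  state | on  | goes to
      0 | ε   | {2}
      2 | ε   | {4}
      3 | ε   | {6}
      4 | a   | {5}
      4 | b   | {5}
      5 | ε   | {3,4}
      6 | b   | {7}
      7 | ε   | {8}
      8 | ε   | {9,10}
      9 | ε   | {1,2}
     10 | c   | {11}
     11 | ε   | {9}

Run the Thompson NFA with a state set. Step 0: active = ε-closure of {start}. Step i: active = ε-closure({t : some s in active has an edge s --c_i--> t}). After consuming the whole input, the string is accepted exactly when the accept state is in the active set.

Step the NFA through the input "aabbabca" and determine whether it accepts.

Answer: REJECT

Trace:
initial (ε-close {0}): {0,2,4}
'a' @ 1: {3,4,5,6}
'a' @ 2: {3,4,5,6}
'b' @ 3: {1,2,3,4,5,6,7,8,9,10}  (accept∈set)
'b' @ 4: {1,2,3,4,5,6,7,8,9,10}  (accept∈set)
'a' @ 5: {3,4,5,6}
'b' @ 6: {1,2,3,4,5,6,7,8,9,10}  (accept∈set)
'c' @ 7: {1,2,4,9,11}  (accept∈set)
'a' @ 8: {3,4,5,6}
after full input: {3,4,5,6}  (accept=1 not in)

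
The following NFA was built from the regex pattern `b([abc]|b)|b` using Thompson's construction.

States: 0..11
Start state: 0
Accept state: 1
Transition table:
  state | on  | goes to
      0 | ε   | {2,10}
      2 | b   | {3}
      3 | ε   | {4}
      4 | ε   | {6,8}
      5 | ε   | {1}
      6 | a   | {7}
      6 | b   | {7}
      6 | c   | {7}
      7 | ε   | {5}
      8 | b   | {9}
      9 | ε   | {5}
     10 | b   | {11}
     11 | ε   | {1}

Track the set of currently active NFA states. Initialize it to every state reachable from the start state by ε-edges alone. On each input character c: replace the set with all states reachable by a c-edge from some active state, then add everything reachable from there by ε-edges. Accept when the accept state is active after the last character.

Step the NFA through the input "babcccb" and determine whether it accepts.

Answer: REJECT

Trace:
S₀ = ε-closure({0}) = {0,2,10}
'b' @ 1: {1,3,4,6,8,11}  (accept∈set)
'a' @ 2: {1,5,7}  (accept∈set)
'b' @ 3: {}  — state set empty
rest 'cccb' ignored (set empty)
after full input: {}  (accept=1 not in)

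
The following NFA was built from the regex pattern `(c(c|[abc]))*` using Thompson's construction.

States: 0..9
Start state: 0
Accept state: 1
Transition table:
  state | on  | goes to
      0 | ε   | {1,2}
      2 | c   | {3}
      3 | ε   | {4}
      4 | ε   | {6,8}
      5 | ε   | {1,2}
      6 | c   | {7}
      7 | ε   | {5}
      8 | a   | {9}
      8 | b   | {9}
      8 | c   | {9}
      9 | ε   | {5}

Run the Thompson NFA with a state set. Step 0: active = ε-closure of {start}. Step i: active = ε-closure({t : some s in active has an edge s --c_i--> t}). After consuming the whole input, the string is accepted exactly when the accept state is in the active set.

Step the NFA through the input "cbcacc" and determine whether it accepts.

Answer: ACCEPT

Trace:
start: ε-closure({0}) = {0,1,2}
'c' @ 1: {3,4,6,8}
'b' @ 2: {1,2,5,9}  ✓accept
'c' @ 3: {3,4,6,8}
'a' @ 4: {1,2,5,9}  ✓accept
'c' @ 5: {3,4,6,8}
'c' @ 6: {1,2,5,7,9}  ✓accept
end set {1,2,5,7,9} — state 1 in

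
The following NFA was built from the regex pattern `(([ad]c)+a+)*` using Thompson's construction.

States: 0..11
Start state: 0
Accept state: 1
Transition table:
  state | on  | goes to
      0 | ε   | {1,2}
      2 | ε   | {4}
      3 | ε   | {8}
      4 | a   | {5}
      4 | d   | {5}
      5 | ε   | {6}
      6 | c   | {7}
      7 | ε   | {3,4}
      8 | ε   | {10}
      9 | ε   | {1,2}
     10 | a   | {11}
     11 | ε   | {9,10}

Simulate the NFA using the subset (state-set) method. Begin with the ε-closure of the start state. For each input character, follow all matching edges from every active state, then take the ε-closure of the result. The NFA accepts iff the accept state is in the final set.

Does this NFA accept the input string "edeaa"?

start: ε-closure({0}) = {0,1,2,4}
'e' @ 1: {}  — state set empty
rest 'deaa' ignored (set empty)
after full input: {}  (accept=1 not in)

Answer: REJECT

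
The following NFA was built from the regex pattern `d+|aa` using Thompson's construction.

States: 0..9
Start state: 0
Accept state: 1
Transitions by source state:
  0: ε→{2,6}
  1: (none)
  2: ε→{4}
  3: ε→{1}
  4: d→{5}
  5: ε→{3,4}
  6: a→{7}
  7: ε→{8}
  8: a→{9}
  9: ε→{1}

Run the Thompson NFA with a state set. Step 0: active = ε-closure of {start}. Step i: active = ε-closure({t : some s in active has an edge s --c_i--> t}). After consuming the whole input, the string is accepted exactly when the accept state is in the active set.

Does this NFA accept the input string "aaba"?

Answer: REJECT

Derivation:
start: ε-closure({0}) = {0,2,4,6}
'a' @ 1: {7,8}
'a' @ 2: {1,9}  ✓accept
'b' @ 3: {}  — dead — no transitions
rest 'a' ignored (set empty)
end set {} — state 1 not in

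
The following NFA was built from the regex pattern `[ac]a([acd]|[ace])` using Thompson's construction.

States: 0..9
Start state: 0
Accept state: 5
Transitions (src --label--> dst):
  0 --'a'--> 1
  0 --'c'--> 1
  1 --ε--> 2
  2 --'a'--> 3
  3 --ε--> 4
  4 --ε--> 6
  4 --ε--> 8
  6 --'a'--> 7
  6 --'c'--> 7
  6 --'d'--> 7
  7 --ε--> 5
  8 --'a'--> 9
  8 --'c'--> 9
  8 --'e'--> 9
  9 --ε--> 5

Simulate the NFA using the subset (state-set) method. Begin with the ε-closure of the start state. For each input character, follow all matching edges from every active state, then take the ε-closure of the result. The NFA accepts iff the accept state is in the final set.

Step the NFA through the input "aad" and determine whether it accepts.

Answer: ACCEPT

Steps:
start: ε-closure({0}) = {0}
'a' @ 1: {1,2}
'a' @ 2: {3,4,6,8}
'd' @ 3: {5,7}  ✓accept
after full input: {5,7}  (accept=5 in)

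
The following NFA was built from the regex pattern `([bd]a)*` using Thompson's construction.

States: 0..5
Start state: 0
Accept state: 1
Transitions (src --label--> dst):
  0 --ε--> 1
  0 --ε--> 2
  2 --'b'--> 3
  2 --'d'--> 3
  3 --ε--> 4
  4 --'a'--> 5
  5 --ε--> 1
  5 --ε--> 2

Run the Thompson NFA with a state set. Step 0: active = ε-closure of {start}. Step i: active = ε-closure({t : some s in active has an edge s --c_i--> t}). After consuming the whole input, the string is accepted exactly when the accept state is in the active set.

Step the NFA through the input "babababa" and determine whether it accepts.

initial (ε-close {0}): {0,1,2}
'b' @ 1: {3,4}
'a' @ 2: {1,2,5}  (accept∈set)
'b' @ 3: {3,4}
'a' @ 4: {1,2,5}  (accept∈set)
'b' @ 5: {3,4}
'a' @ 6: {1,2,5}  (accept∈set)
'b' @ 7: {3,4}
'a' @ 8: {1,2,5}  (accept∈set)
end set {1,2,5} — state 1 in

Answer: ACCEPT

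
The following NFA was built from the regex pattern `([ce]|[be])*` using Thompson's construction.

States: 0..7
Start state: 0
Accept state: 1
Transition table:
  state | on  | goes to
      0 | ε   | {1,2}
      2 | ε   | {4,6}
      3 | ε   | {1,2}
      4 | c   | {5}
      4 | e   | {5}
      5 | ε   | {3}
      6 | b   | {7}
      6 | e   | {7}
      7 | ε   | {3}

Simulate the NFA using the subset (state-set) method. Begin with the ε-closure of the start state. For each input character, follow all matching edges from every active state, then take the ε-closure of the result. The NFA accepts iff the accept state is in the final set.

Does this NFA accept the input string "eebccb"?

start: ε-closure({0}) = {0,1,2,4,6}
'e' @ 1: {1,2,3,4,5,6,7}  ✓accept
'e' @ 2: {1,2,3,4,5,6,7}  ✓accept
'b' @ 3: {1,2,3,4,6,7}  ✓accept
'c' @ 4: {1,2,3,4,5,6}  ✓accept
'c' @ 5: {1,2,3,4,5,6}  ✓accept
'b' @ 6: {1,2,3,4,6,7}  ✓accept
final: {1,2,3,4,6,7}; accept 1 in set

Answer: ACCEPT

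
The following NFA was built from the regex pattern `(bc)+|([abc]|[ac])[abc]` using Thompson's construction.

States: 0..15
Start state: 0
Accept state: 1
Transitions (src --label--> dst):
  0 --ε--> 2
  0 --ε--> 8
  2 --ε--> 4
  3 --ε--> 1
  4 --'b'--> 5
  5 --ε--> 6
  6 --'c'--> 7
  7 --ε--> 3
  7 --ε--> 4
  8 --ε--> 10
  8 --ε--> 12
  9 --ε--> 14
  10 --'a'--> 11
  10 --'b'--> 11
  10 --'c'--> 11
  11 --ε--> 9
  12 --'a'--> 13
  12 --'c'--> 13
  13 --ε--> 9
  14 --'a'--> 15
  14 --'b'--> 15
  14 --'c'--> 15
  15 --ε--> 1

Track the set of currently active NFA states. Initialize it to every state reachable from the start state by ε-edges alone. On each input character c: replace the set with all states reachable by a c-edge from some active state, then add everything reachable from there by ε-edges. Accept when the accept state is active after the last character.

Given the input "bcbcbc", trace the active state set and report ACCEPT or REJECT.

S₀ = ε-closure({0}) = {0,2,4,8,10,12}
'b' @ 1: {5,6,9,11,14}
'c' @ 2: {1,3,4,7,15}  ✓accept
'b' @ 3: {5,6}
'c' @ 4: {1,3,4,7}  ✓accept
'b' @ 5: {5,6}
'c' @ 6: {1,3,4,7}  ✓accept
final: {1,3,4,7}; accept 1 in set

Answer: ACCEPT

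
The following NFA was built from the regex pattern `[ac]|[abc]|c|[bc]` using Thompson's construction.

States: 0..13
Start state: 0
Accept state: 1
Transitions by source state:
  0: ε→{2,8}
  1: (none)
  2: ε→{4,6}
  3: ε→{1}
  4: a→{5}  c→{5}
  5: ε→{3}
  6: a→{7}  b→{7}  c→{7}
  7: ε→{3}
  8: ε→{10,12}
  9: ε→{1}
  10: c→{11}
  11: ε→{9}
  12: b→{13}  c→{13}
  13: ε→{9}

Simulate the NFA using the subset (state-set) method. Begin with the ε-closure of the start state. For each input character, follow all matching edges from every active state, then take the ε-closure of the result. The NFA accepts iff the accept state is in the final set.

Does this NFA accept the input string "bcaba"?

Answer: REJECT

Trace:
S₀ = ε-closure({0}) = {0,2,4,6,8,10,12}
'b' @ 1: {1,3,7,9,13}  [accepting]
'c' @ 2: {}  — dead — no transitions
rest 'aba' ignored (set empty)
end set {} — state 1 not in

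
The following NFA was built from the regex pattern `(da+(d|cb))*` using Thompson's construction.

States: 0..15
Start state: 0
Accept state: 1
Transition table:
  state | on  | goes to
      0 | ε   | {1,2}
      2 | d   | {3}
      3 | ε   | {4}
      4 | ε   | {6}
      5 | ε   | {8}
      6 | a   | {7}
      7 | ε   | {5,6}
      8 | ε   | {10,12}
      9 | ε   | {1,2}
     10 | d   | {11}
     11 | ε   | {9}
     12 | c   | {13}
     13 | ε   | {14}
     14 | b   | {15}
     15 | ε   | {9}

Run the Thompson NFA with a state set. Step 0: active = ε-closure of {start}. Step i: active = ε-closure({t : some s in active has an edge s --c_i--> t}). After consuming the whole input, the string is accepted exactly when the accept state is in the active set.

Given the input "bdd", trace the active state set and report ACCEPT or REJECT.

Answer: REJECT

Trace:
initial (ε-close {0}): {0,1,2}
'b' @ 1: {}  — dead — no transitions
rest 'dd' ignored (set empty)
after full input: {}  (accept=1 not in)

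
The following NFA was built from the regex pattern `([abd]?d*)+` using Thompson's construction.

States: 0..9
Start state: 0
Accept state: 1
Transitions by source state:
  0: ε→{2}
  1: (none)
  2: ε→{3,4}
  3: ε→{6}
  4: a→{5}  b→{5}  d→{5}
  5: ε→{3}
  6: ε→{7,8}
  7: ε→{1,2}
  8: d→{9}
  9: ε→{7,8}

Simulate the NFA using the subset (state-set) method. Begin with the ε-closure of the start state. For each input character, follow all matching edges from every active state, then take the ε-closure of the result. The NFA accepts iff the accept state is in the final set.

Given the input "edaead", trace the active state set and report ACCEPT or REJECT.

start: ε-closure({0}) = {0,1,2,3,4,6,7,8}
'e' @ 1: {}  — dead — no transitions
rest 'daead' ignored (set empty)
after full input: {}  (accept=1 not in)

Answer: REJECT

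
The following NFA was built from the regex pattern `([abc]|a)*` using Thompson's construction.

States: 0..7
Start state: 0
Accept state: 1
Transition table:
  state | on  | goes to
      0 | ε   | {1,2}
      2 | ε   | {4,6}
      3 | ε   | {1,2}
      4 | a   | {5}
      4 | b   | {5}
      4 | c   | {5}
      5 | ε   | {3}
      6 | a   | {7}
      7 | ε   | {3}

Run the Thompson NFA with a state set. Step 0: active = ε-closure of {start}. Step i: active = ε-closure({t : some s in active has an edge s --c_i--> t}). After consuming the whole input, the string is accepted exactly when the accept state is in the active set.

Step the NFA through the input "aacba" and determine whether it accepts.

start: ε-closure({0}) = {0,1,2,4,6}
'a' @ 1: {1,2,3,4,5,6,7}  [accepting]
'a' @ 2: {1,2,3,4,5,6,7}  [accepting]
'c' @ 3: {1,2,3,4,5,6}  [accepting]
'b' @ 4: {1,2,3,4,5,6}  [accepting]
'a' @ 5: {1,2,3,4,5,6,7}  [accepting]
end set {1,2,3,4,5,6,7} — state 1 in

Answer: ACCEPT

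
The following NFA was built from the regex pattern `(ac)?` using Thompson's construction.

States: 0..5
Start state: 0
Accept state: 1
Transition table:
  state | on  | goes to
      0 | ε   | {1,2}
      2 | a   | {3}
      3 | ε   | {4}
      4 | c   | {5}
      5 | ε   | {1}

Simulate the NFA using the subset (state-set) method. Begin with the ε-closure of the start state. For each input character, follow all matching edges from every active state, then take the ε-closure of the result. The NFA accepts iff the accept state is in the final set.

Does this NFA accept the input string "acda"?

initial (ε-close {0}): {0,1,2}
'a' @ 1: {3,4}
'c' @ 2: {1,5}  ✓accept
'd' @ 3: {}  — dead — no transitions
rest 'a' ignored (set empty)
final: {}; accept 1 not in set

Answer: REJECT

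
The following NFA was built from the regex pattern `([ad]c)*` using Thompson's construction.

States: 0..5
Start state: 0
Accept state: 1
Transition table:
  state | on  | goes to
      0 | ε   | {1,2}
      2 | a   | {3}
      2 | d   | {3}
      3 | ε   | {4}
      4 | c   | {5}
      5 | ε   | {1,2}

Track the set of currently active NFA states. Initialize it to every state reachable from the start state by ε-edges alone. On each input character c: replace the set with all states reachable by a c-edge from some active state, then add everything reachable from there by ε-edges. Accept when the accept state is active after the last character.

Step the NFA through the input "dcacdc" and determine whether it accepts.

Answer: ACCEPT

Trace:
initial (ε-close {0}): {0,1,2}
'd' @ 1: {3,4}
'c' @ 2: {1,2,5}  ✓accept
'a' @ 3: {3,4}
'c' @ 4: {1,2,5}  ✓accept
'd' @ 5: {3,4}
'c' @ 6: {1,2,5}  ✓accept
after full input: {1,2,5}  (accept=1 in)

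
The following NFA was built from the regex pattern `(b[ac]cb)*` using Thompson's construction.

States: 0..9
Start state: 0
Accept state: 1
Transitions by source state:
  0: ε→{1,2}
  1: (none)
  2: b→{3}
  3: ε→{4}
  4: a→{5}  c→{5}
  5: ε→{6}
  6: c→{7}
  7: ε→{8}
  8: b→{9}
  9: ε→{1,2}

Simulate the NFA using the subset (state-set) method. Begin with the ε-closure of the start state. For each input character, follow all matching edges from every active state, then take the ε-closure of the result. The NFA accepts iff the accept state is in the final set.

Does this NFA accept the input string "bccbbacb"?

Answer: ACCEPT

Steps:
start: ε-closure({0}) = {0,1,2}
'b' @ 1: {3,4}
'c' @ 2: {5,6}
'c' @ 3: {7,8}
'b' @ 4: {1,2,9}  (accept∈set)
'b' @ 5: {3,4}
'a' @ 6: {5,6}
'c' @ 7: {7,8}
'b' @ 8: {1,2,9}  (accept∈set)
final: {1,2,9}; accept 1 in set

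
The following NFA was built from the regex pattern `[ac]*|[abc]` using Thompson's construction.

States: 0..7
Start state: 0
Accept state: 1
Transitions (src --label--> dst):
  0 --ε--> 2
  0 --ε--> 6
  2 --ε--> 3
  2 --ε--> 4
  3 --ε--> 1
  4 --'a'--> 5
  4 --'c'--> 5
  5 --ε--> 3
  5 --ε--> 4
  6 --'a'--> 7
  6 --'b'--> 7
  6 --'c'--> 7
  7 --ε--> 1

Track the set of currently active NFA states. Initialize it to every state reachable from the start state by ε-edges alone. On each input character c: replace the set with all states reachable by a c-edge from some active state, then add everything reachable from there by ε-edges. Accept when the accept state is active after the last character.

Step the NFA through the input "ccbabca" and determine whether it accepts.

start: ε-closure({0}) = {0,1,2,3,4,6}
'c' @ 1: {1,3,4,5,7}  ✓accept
'c' @ 2: {1,3,4,5}  ✓accept
'b' @ 3: {}  — state set empty
rest 'abca' ignored (set empty)
final: {}; accept 1 not in set

Answer: REJECT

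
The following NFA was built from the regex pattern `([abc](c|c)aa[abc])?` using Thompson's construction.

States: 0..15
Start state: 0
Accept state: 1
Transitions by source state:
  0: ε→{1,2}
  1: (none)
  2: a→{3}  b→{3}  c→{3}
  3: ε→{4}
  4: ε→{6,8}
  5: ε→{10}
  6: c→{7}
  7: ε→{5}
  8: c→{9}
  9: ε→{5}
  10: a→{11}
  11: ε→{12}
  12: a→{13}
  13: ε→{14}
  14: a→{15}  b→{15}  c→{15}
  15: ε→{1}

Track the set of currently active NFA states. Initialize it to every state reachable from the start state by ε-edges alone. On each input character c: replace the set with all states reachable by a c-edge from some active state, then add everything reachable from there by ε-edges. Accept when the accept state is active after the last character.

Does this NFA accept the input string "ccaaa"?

Answer: ACCEPT

Steps:
start: ε-closure({0}) = {0,1,2}
'c' @ 1: {3,4,6,8}
'c' @ 2: {5,7,9,10}
'a' @ 3: {11,12}
'a' @ 4: {13,14}
'a' @ 5: {1,15}  [accepting]
end set {1,15} — state 1 in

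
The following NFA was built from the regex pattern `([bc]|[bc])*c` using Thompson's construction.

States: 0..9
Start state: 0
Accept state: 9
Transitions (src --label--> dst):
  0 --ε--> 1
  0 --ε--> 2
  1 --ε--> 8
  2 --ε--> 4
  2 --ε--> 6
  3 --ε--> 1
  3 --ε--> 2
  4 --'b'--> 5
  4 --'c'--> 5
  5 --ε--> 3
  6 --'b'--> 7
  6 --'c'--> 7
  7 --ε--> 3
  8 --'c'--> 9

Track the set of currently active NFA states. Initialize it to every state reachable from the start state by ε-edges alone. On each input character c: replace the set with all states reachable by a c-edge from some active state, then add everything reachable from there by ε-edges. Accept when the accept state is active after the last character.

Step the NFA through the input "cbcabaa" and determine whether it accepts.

initial (ε-close {0}): {0,1,2,4,6,8}
'c' @ 1: {1,2,3,4,5,6,7,8,9}  (accept∈set)
'b' @ 2: {1,2,3,4,5,6,7,8}
'c' @ 3: {1,2,3,4,5,6,7,8,9}  (accept∈set)
'a' @ 4: {}  — dead — no transitions
rest 'baa' ignored (set empty)
end set {} — state 9 not in

Answer: REJECT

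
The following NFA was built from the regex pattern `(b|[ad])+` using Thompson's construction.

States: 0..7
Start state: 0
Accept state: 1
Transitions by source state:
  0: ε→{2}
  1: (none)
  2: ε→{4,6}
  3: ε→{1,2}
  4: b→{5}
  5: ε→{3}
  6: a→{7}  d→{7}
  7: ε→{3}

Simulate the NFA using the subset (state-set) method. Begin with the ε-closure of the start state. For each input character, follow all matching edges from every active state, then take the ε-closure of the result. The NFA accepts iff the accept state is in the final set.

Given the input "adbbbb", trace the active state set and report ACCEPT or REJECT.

S₀ = ε-closure({0}) = {0,2,4,6}
'a' @ 1: {1,2,3,4,6,7}  ✓accept
'd' @ 2: {1,2,3,4,6,7}  ✓accept
'b' @ 3: {1,2,3,4,5,6}  ✓accept
'b' @ 4: {1,2,3,4,5,6}  ✓accept
'b' @ 5: {1,2,3,4,5,6}  ✓accept
'b' @ 6: {1,2,3,4,5,6}  ✓accept
end set {1,2,3,4,5,6} — state 1 in

Answer: ACCEPT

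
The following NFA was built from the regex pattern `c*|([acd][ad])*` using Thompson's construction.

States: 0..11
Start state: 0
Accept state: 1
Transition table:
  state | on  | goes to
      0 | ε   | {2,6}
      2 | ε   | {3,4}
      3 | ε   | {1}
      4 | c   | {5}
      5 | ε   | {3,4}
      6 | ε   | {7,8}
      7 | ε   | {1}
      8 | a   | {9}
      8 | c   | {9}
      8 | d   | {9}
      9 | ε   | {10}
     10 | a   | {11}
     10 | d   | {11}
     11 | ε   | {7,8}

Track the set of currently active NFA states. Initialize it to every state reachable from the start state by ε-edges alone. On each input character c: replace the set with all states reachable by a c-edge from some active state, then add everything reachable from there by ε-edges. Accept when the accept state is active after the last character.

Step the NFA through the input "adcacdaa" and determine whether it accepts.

start: ε-closure({0}) = {0,1,2,3,4,6,7,8}
'a' @ 1: {9,10}
'd' @ 2: {1,7,8,11}  (accept∈set)
'c' @ 3: {9,10}
'a' @ 4: {1,7,8,11}  (accept∈set)
'c' @ 5: {9,10}
'd' @ 6: {1,7,8,11}  (accept∈set)
'a' @ 7: {9,10}
'a' @ 8: {1,7,8,11}  (accept∈set)
end set {1,7,8,11} — state 1 in

Answer: ACCEPT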